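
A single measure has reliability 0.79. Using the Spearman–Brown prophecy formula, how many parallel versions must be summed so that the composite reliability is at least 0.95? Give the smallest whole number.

k ≥ ρ*(1−ρ₁)/(ρ₁(1−ρ*)) = 0.95·0.21 / (0.79·0.05) = 5.051.
Smallest integer k = 6.

6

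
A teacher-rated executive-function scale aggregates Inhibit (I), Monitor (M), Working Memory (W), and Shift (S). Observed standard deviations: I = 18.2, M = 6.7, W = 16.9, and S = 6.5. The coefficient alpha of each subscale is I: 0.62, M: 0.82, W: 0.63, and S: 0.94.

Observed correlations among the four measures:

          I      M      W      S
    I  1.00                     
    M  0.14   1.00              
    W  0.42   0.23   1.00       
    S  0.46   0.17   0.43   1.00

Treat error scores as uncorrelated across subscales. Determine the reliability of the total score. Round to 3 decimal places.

Var(I+M+W+S) = 18.2² + 6.7² + 16.9² + 6.5² + 2·[18.2·6.7·0.14 + 18.2·16.9·0.42 + 18.2·6.5·0.46 + 6.7·16.9·0.23 + 6.7·6.5·0.17 + 16.9·6.5·0.43] = 703.99 + 562.71 = 1266.7.
Because errors are independent across components, Cov(Tᵢ,Tⱼ) = Cov(Xᵢ,Xⱼ); the off-diagonal part of the true-score variance is the same as above.
True-score variance = [18.2²·0.62 + 6.7²·0.82 + 16.9²·0.63 + 6.5²·0.94] + 562.71 = 461.828 + 562.71 = 1024.54.
Reliability = 1024.54 / 1266.7 = 0.809.

0.809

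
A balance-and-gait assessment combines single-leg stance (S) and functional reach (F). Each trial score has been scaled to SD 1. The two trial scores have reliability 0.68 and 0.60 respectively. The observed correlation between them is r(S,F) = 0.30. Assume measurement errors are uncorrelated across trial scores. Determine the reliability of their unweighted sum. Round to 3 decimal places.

Var(S+F) = 2 + 2·[0.30] = 2 + 0.6 = 2.6.
Under uncorrelated errors the observed covariances equal the true-score covariances, so only the own-variance terms attenuate.
True-score variance = [0.68 + 0.60] + 0.6 = 1.28 + 0.6 = 1.88.
Reliability = 1.88 / 2.6 = 0.723.

0.723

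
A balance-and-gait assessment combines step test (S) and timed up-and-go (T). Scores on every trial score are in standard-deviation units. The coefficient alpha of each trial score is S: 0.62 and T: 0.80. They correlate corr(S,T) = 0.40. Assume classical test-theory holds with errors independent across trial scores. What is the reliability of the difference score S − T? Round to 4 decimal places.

Var(S−T) = 1 + 1 − 2·0.40 = 2 − 0.8 = 1.2.
Because errors are independent across components, Cov(Tᵢ,Tⱼ) = Cov(Xᵢ,Xⱼ); the off-diagonal part of the true-score variance is the same as above.
True-score variance = [0.62 + 0.80] − 0.8 = 1.42 − 0.8 = 0.62.
Reliability = 0.62 / 1.2 = 0.5167.

0.5167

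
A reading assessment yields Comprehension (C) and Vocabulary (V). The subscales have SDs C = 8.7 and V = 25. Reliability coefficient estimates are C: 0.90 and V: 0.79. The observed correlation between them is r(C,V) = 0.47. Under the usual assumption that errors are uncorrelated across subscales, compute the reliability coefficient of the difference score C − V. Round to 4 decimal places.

Var(C−V) = 8.7² + 25² − 2·8.7·25·0.47 = 700.69 − 204.45 = 496.24.
Under uncorrelated errors the observed covariances equal the true-score covariances, so only the own-variance terms attenuate.
True-score variance = [8.7²·0.90 + 25²·0.79] − 204.45 = 561.871 − 204.45 = 357.421.
Reliability = 357.421 / 496.24 = 0.7203.

0.7203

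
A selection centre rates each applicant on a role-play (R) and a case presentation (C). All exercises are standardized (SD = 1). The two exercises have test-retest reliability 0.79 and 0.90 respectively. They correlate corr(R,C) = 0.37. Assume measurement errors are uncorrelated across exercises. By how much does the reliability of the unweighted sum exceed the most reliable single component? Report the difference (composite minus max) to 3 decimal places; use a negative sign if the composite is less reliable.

-0.013

Var(sum) = 2 + 0.74 = 2.74; true-score variance = 1.69 + 0.74 = 2.43; composite reliability = 0.8869.
Max component reliability = 0.9000.
Difference = 0.8869 − 0.9000 = -0.013.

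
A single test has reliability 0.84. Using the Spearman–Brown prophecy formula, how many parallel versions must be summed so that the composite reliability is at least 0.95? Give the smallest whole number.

4

k ≥ ρ*(1−ρ₁)/(ρ₁(1−ρ*)) = 0.95·0.16 / (0.84·0.05) = 3.619.
Smallest integer k = 4.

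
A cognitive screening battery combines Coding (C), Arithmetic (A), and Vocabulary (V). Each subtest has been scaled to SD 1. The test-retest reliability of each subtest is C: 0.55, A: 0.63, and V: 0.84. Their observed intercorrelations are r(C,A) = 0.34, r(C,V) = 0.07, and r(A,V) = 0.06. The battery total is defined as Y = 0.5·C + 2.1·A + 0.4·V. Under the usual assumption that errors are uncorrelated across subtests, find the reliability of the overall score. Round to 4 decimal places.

0.6875

Var(Y) = 0.5² + 2.1² + 0.4² + 2·[1.05·0.34 + 0.2·0.07 + 0.84·0.06] = 4.82 + 0.8428 = 5.6628.
With uncorrelated errors the cross-covariances are all true-score covariance, so they carry over unchanged; only the diagonal terms shrink to ρᵢσᵢ².
True-score variance = [0.5²·0.55 + 2.1²·0.63 + 0.4²·0.84] + 0.8428 = 3.0502 + 0.8428 = 3.893.
Reliability = 3.893 / 5.6628 = 0.6875.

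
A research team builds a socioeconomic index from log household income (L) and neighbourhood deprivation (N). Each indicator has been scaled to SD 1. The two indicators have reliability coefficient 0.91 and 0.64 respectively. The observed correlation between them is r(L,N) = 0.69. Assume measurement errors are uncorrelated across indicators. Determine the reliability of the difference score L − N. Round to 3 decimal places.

0.274

Var(L−N) = 1 + 1 − 2·0.69 = 2 − 1.38 = 0.62.
With uncorrelated errors the cross-covariances are all true-score covariance, so they carry over unchanged; only the diagonal terms shrink to ρᵢσᵢ².
True-score variance = [0.91 + 0.64] − 1.38 = 1.55 − 1.38 = 0.17.
Reliability = 0.17 / 0.62 = 0.274.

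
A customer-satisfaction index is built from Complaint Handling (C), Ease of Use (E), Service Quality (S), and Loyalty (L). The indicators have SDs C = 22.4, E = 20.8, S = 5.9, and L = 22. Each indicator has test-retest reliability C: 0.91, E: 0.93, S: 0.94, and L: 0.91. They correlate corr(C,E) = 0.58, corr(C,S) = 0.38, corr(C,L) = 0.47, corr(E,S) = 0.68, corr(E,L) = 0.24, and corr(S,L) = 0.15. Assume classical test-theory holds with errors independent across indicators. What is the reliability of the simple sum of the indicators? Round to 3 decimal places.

Var(C+E+S+L) = 22.4² + 20.8² + 5.9² + 22² + 2·[22.4·20.8·0.58 + 22.4·5.9·0.38 + 22.4·22·0.47 + 20.8·5.9·0.68 + 20.8·22·0.24 + 5.9·22·0.15] = 1453.21 + 1529.63 = 2982.84.
With uncorrelated errors the cross-covariances are all true-score covariance, so they carry over unchanged; only the diagonal terms shrink to ρᵢσᵢ².
True-score variance = [22.4²·0.91 + 20.8²·0.93 + 5.9²·0.94 + 22²·0.91] + 1529.63 = 1332.12 + 1529.63 = 2861.75.
Reliability = 2861.75 / 2982.84 = 0.959.

0.959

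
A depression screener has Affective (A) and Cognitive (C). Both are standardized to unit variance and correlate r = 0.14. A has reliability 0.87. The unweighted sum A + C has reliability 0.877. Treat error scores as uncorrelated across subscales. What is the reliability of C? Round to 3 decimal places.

0.850

Var(A+C) = 2 + 2·0.14 = 2.280.
True-score variance = ρ_A + ρ_C + 2·0.14, so 0.877 = (0.87 + ρ_C + 0.28) / 2.280.
ρ_C = 0.877·2.280 − 0.87 − 0.28 = 0.850.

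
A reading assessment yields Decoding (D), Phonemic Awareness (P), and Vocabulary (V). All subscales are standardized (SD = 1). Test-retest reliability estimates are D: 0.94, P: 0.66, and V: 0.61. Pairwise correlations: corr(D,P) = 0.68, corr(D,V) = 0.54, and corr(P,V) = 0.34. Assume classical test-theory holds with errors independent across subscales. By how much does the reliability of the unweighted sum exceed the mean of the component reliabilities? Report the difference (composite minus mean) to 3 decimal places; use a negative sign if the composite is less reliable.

Var(sum) = 3 + 3.12 = 6.12; true-score variance = 2.21 + 3.12 = 5.33; composite reliability = 0.8709.
Mean component reliability = 0.7367.
Difference = 0.8709 − 0.7367 = 0.134.

0.134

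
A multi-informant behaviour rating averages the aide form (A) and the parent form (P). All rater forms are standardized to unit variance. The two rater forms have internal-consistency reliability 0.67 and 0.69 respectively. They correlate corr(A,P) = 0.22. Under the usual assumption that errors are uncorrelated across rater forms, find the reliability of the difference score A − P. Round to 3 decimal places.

0.590

Var(A−P) = 1 + 1 − 2·0.22 = 2 − 0.44 = 1.56.
Because errors are independent across components, Cov(Tᵢ,Tⱼ) = Cov(Xᵢ,Xⱼ); the off-diagonal part of the true-score variance is the same as above.
True-score variance = [0.67 + 0.69] − 0.44 = 1.36 − 0.44 = 0.92.
Reliability = 0.92 / 1.56 = 0.590.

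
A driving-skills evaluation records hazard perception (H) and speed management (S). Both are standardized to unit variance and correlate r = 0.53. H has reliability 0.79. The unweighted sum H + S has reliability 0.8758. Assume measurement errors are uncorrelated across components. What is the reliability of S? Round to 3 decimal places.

0.830

Var(H+S) = 2 + 2·0.53 = 3.060.
True-score variance = ρ_H + ρ_S + 2·0.53, so 0.8758 = (0.79 + ρ_S + 1.06) / 3.060.
ρ_S = 0.8758·3.060 − 0.79 − 1.06 = 0.830.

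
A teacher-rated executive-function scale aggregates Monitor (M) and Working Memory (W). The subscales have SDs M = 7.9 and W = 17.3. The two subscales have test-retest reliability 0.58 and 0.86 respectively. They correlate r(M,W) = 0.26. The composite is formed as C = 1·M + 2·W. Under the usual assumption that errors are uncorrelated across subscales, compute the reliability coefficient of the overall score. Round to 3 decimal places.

0.862

Var(C) = 7.9² + 2²·17.3² + 2·[2·7.9·17.3·0.26] = 1259.57 + 142.137 = 1401.71.
With uncorrelated errors the cross-covariances are all true-score covariance, so they carry over unchanged; only the diagonal terms shrink to ρᵢσᵢ².
True-score variance = [7.9²·0.58 + 2²·17.3²·0.86] + 142.137 = 1065.76 + 142.137 = 1207.89.
Reliability = 1207.89 / 1401.71 = 0.862.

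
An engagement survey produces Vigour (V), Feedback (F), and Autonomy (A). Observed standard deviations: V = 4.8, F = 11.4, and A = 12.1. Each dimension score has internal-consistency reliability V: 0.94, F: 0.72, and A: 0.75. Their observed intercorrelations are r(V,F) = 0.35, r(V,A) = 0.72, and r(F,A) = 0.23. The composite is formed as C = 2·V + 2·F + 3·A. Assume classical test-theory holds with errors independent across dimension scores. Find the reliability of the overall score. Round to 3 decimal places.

0.838

Var(C) = 2²·4.8² + 2²·11.4² + 3²·12.1² + 2·[4·4.8·11.4·0.35 + 6·4.8·12.1·0.72 + 6·11.4·12.1·0.23] = 1929.69 + 1035.74 = 2965.43.
With uncorrelated errors the cross-covariances are all true-score covariance, so they carry over unchanged; only the diagonal terms shrink to ρᵢσᵢ².
True-score variance = [2²·4.8²·0.94 + 2²·11.4²·0.72 + 3²·12.1²·0.75] + 1035.74 = 1449.18 + 1035.74 = 2484.92.
Reliability = 2484.92 / 2965.43 = 0.838.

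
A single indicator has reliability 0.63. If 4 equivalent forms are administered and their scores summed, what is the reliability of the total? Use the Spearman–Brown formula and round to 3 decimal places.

ρ_k = kρ / (1 + (k−1)ρ) = 4·0.63 / (1 + 3·0.63) = 2.520 / 2.890 = 0.872.

0.872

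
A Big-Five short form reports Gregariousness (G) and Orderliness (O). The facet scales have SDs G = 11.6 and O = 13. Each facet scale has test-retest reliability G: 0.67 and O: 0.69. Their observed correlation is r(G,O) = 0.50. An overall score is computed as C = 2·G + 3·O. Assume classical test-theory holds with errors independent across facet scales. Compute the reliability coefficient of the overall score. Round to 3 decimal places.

Var(C) = 2²·11.6² + 3²·13² + 2·[6·11.6·13·0.50] = 2059.24 + 904.8 = 2964.04.
With uncorrelated errors the cross-covariances are all true-score covariance, so they carry over unchanged; only the diagonal terms shrink to ρᵢσᵢ².
True-score variance = [2²·11.6²·0.67 + 3²·13²·0.69] + 904.8 = 1410.11 + 904.8 = 2314.91.
Reliability = 2314.91 / 2964.04 = 0.781.

0.781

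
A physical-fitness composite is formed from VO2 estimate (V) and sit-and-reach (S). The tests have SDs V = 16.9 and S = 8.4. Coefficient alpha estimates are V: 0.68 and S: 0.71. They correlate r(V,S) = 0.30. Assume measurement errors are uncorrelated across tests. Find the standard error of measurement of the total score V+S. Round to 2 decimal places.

10.58

Var(total) = 356.17 + 85.176 = 441.346.
True-score variance = 244.312 + 85.176 = 329.488, so reliability = 0.7466.
Error variance = 441.346 − 329.488 = 111.858; SEM = √111.858 = 10.58.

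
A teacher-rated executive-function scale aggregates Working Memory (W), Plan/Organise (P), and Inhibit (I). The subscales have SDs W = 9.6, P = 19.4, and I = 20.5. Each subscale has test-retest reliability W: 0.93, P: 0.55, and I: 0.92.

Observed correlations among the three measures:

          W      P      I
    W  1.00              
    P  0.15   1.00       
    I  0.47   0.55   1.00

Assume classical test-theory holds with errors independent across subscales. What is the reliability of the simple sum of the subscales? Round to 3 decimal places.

0.866

Var(W+P+I) = 9.6² + 19.4² + 20.5² + 2·[9.6·19.4·0.15 + 9.6·20.5·0.47 + 19.4·20.5·0.55] = 888.77 + 678.334 = 1567.1.
Because errors are independent across components, Cov(Tᵢ,Tⱼ) = Cov(Xᵢ,Xⱼ); the off-diagonal part of the true-score variance is the same as above.
True-score variance = [9.6²·0.93 + 19.4²·0.55 + 20.5²·0.92] + 678.334 = 679.337 + 678.334 = 1357.67.
Reliability = 1357.67 / 1567.1 = 0.866.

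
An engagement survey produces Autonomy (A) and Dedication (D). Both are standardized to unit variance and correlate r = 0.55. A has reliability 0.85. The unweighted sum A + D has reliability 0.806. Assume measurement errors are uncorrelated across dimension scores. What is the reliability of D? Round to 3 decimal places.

0.549

Var(A+D) = 2 + 2·0.55 = 3.100.
True-score variance = ρ_A + ρ_D + 2·0.55, so 0.806 = (0.85 + ρ_D + 1.10) / 3.100.
ρ_D = 0.806·3.100 − 0.85 − 1.10 = 0.549.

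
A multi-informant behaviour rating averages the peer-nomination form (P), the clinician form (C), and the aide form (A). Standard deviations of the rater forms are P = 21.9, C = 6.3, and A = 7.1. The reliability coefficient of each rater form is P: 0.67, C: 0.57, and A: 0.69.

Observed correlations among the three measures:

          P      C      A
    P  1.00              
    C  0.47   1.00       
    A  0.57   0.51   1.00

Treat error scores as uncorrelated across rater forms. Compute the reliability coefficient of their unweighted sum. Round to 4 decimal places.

0.7929

Var(P+C+A) = 21.9² + 6.3² + 7.1² + 2·[21.9·6.3·0.47 + 21.9·7.1·0.57 + 6.3·7.1·0.51] = 569.71 + 352.575 = 922.285.
Because errors are independent across components, Cov(Tᵢ,Tⱼ) = Cov(Xᵢ,Xⱼ); the off-diagonal part of the true-score variance is the same as above.
True-score variance = [21.9²·0.67 + 6.3²·0.57 + 7.1²·0.69] + 352.575 = 378.745 + 352.575 = 731.32.
Reliability = 731.32 / 922.285 = 0.7929.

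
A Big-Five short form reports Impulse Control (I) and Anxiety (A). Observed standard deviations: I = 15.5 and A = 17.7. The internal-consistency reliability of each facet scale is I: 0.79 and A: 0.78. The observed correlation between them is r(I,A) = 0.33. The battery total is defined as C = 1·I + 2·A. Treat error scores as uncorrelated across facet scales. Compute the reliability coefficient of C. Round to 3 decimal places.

Var(C) = 15.5² + 2²·17.7² + 2·[2·15.5·17.7·0.33] = 1493.41 + 362.142 = 1855.55.
Because errors are independent across components, Cov(Tᵢ,Tⱼ) = Cov(Xᵢ,Xⱼ); the off-diagonal part of the true-score variance is the same as above.
True-score variance = [15.5²·0.79 + 2²·17.7²·0.78] + 362.142 = 1167.26 + 362.142 = 1529.4.
Reliability = 1529.4 / 1855.55 = 0.824.

0.824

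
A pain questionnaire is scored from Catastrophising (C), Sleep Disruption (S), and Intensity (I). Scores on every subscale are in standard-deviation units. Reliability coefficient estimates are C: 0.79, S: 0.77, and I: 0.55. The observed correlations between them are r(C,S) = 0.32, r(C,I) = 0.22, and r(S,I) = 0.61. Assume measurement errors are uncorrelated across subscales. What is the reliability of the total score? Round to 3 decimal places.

Var(C+S+I) = 3 + 2·[0.32 + 0.22 + 0.61] = 3 + 2.3 = 5.3.
Under uncorrelated errors the observed covariances equal the true-score covariances, so only the own-variance terms attenuate.
True-score variance = [0.79 + 0.77 + 0.55] + 2.3 = 2.11 + 2.3 = 4.41.
Reliability = 4.41 / 5.3 = 0.832.

0.832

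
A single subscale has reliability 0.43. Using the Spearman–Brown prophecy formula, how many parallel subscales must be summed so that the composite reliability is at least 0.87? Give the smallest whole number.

9

k ≥ ρ*(1−ρ₁)/(ρ₁(1−ρ*)) = 0.87·0.57 / (0.43·0.13) = 8.871.
Smallest integer k = 9.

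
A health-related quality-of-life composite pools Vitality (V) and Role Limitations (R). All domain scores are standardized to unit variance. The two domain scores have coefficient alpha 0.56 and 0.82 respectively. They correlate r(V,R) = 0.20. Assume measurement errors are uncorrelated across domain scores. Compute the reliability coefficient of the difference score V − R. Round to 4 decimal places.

0.6125

Var(V−R) = 1 + 1 − 2·0.20 = 2 − 0.4 = 1.6.
With uncorrelated errors the cross-covariances are all true-score covariance, so they carry over unchanged; only the diagonal terms shrink to ρᵢσᵢ².
True-score variance = [0.56 + 0.82] − 0.4 = 1.38 − 0.4 = 0.98.
Reliability = 0.98 / 1.6 = 0.6125.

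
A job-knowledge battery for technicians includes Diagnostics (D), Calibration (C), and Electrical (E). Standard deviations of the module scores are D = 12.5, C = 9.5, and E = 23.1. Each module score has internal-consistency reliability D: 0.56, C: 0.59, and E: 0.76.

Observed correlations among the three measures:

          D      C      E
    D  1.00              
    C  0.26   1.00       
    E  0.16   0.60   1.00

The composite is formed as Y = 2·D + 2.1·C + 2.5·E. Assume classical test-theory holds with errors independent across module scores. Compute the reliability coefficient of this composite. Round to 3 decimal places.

Var(Y) = 2²·12.5² + 2.1²·9.5² + 2.5²·23.1² + 2·[4.2·12.5·9.5·0.26 + 5·12.5·23.1·0.16 + 5.25·9.5·23.1·0.60] = 4358.06 + 2103.89 = 6461.95.
Under uncorrelated errors the observed covariances equal the true-score covariances, so only the own-variance terms attenuate.
True-score variance = [2²·12.5²·0.56 + 2.1²·9.5²·0.59 + 2.5²·23.1²·0.76] + 2103.89 = 3119.47 + 2103.89 = 5223.35.
Reliability = 5223.35 / 6461.95 = 0.808.

0.808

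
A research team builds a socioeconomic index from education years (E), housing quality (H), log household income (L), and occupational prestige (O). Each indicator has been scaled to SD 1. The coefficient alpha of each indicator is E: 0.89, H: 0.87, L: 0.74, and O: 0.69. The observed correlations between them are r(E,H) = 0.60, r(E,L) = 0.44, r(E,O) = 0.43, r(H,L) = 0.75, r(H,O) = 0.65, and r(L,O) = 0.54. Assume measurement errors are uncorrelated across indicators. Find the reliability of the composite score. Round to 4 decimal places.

Var(E+H+L+O) = 4 + 2·[0.60 + 0.44 + 0.43 + 0.75 + 0.65 + 0.54] = 4 + 6.82 = 10.82.
With uncorrelated errors the cross-covariances are all true-score covariance, so they carry over unchanged; only the diagonal terms shrink to ρᵢσᵢ².
True-score variance = [0.89 + 0.87 + 0.74 + 0.69] + 6.82 = 3.19 + 6.82 = 10.01.
Reliability = 10.01 / 10.82 = 0.9251.

0.9251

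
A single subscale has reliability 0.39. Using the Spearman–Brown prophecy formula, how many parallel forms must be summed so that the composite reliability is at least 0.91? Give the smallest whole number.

k ≥ ρ*(1−ρ₁)/(ρ₁(1−ρ*)) = 0.91·0.61 / (0.39·0.09) = 15.815.
Smallest integer k = 16.

16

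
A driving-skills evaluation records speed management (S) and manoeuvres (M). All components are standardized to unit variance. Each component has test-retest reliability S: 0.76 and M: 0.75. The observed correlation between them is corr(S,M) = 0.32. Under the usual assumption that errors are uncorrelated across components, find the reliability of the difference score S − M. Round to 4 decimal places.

0.6397

Var(S−M) = 1 + 1 − 2·0.32 = 2 − 0.64 = 1.36.
With uncorrelated errors the cross-covariances are all true-score covariance, so they carry over unchanged; only the diagonal terms shrink to ρᵢσᵢ².
True-score variance = [0.76 + 0.75] − 0.64 = 1.51 − 0.64 = 0.87.
Reliability = 0.87 / 1.36 = 0.6397.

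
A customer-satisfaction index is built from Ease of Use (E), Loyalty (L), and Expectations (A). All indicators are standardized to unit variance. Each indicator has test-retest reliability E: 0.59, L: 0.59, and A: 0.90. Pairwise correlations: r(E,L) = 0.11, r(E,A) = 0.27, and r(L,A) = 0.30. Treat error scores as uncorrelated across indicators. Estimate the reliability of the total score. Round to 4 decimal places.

0.7890

Var(E+L+A) = 3 + 2·[0.11 + 0.27 + 0.30] = 3 + 1.36 = 4.36.
Because errors are independent across components, Cov(Tᵢ,Tⱼ) = Cov(Xᵢ,Xⱼ); the off-diagonal part of the true-score variance is the same as above.
True-score variance = [0.59 + 0.59 + 0.90] + 1.36 = 2.08 + 1.36 = 3.44.
Reliability = 3.44 / 4.36 = 0.7890.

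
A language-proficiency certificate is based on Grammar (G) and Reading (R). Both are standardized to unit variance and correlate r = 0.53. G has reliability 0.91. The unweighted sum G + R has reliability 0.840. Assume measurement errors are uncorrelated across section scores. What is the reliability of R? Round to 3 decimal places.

0.600

Var(G+R) = 2 + 2·0.53 = 3.060.
True-score variance = ρ_G + ρ_R + 2·0.53, so 0.840 = (0.91 + ρ_R + 1.06) / 3.060.
ρ_R = 0.840·3.060 − 0.91 − 1.06 = 0.600.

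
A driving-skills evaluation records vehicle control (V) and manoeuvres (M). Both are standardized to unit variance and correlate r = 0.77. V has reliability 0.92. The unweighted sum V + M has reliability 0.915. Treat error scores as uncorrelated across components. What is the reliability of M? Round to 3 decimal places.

Var(V+M) = 2 + 2·0.77 = 3.540.
True-score variance = ρ_V + ρ_M + 2·0.77, so 0.915 = (0.92 + ρ_M + 1.54) / 3.540.
ρ_M = 0.915·3.540 − 0.92 − 1.54 = 0.779.

0.779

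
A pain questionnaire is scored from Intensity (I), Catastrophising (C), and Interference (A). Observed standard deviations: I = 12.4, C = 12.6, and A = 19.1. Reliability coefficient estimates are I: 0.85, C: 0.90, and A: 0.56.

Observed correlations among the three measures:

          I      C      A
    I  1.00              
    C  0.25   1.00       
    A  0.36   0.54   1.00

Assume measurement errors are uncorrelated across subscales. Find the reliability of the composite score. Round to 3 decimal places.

0.832

Var(I+C+A) = 12.4² + 12.6² + 19.1² + 2·[12.4·12.6·0.25 + 12.4·19.1·0.36 + 12.6·19.1·0.54] = 677.33 + 508.558 = 1185.89.
Under uncorrelated errors the observed covariances equal the true-score covariances, so only the own-variance terms attenuate.
True-score variance = [12.4²·0.85 + 12.6²·0.90 + 19.1²·0.56] + 508.558 = 477.874 + 508.558 = 986.431.
Reliability = 986.431 / 1185.89 = 0.832.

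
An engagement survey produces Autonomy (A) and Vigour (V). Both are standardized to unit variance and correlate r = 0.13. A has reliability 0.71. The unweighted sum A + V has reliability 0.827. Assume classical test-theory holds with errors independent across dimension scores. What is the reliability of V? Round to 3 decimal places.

Var(A+V) = 2 + 2·0.13 = 2.260.
True-score variance = ρ_A + ρ_V + 2·0.13, so 0.827 = (0.71 + ρ_V + 0.26) / 2.260.
ρ_V = 0.827·2.260 − 0.71 − 0.26 = 0.899.

0.899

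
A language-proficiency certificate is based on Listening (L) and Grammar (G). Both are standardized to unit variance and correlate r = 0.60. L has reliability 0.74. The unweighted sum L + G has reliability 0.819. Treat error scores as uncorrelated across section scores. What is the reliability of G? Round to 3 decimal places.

0.681

Var(L+G) = 2 + 2·0.60 = 3.200.
True-score variance = ρ_L + ρ_G + 2·0.60, so 0.819 = (0.74 + ρ_G + 1.20) / 3.200.
ρ_G = 0.819·3.200 − 0.74 − 1.20 = 0.681.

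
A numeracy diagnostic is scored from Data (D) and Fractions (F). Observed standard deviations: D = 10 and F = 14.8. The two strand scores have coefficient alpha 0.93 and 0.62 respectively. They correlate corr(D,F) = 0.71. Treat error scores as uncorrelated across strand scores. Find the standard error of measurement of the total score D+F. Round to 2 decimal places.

Var(total) = 319.04 + 210.16 = 529.2.
True-score variance = 228.805 + 210.16 = 438.965, so reliability = 0.8295.
Error variance = 529.2 − 438.965 = 90.2352; SEM = √90.2352 = 9.50.

9.50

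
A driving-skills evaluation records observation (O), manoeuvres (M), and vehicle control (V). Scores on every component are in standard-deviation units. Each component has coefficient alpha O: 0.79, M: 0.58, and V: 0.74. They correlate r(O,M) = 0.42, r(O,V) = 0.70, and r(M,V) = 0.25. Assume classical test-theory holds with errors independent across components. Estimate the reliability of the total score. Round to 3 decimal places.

0.845

Var(O+M+V) = 3 + 2·[0.42 + 0.70 + 0.25] = 3 + 2.74 = 5.74.
With uncorrelated errors the cross-covariances are all true-score covariance, so they carry over unchanged; only the diagonal terms shrink to ρᵢσᵢ².
True-score variance = [0.79 + 0.58 + 0.74] + 2.74 = 2.11 + 2.74 = 4.85.
Reliability = 4.85 / 5.74 = 0.845.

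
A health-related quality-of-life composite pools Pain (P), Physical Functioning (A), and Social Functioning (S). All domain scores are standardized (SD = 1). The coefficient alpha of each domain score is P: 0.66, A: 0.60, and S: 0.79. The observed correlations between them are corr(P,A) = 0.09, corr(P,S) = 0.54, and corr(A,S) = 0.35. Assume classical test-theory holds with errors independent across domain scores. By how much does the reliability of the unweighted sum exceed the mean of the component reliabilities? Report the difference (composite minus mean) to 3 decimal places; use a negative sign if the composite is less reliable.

0.125

Var(sum) = 3 + 1.96 = 4.96; true-score variance = 2.05 + 1.96 = 4.01; composite reliability = 0.8085.
Mean component reliability = 0.6833.
Difference = 0.8085 − 0.6833 = 0.125.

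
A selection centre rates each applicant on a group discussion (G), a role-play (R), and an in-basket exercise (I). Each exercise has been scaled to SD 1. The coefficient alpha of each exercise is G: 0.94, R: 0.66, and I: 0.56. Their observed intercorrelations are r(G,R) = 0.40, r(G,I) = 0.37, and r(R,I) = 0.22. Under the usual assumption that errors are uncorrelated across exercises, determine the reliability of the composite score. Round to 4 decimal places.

0.8313

Var(G+R+I) = 3 + 2·[0.40 + 0.37 + 0.22] = 3 + 1.98 = 4.98.
Because errors are independent across components, Cov(Tᵢ,Tⱼ) = Cov(Xᵢ,Xⱼ); the off-diagonal part of the true-score variance is the same as above.
True-score variance = [0.94 + 0.66 + 0.56] + 1.98 = 2.16 + 1.98 = 4.14.
Reliability = 4.14 / 4.98 = 0.8313.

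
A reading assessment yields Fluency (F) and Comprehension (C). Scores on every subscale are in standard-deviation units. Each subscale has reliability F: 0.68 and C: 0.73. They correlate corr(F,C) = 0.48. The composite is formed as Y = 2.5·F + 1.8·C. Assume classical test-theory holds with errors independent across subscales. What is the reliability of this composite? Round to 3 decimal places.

0.792

Var(Y) = 2.5² + 1.8² + 2·[4.5·0.48] = 9.49 + 4.32 = 13.81.
Under uncorrelated errors the observed covariances equal the true-score covariances, so only the own-variance terms attenuate.
True-score variance = [2.5²·0.68 + 1.8²·0.73] + 4.32 = 6.6152 + 4.32 = 10.9352.
Reliability = 10.9352 / 13.81 = 0.792.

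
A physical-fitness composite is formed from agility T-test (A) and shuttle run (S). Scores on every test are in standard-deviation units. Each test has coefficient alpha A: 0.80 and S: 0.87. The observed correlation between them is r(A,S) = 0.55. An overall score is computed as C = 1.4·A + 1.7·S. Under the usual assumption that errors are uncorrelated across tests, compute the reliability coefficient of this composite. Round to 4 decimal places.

Var(C) = 1.4² + 1.7² + 2·[2.38·0.55] = 4.85 + 2.618 = 7.468.
With uncorrelated errors the cross-covariances are all true-score covariance, so they carry over unchanged; only the diagonal terms shrink to ρᵢσᵢ².
True-score variance = [1.4²·0.80 + 1.7²·0.87] + 2.618 = 4.0823 + 2.618 = 6.7003.
Reliability = 6.7003 / 7.468 = 0.8972.

0.8972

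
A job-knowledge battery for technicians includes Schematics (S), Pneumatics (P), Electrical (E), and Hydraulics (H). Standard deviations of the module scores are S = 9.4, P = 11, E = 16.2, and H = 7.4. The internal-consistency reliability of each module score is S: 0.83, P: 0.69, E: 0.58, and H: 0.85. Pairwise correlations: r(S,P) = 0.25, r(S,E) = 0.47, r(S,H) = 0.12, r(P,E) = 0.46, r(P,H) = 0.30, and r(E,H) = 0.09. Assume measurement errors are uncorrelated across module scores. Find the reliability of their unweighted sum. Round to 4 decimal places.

0.8242

Var(S+P+E+H) = 9.4² + 11² + 16.2² + 7.4² + 2·[9.4·11·0.25 + 9.4·16.2·0.47 + 9.4·7.4·0.12 + 11·16.2·0.46 + 11·7.4·0.30 + 16.2·7.4·0.09] = 526.56 + 445.9 = 972.46.
Because errors are independent across components, Cov(Tᵢ,Tⱼ) = Cov(Xᵢ,Xⱼ); the off-diagonal part of the true-score variance is the same as above.
True-score variance = [9.4²·0.83 + 11²·0.69 + 16.2²·0.58 + 7.4²·0.85] + 445.9 = 355.59 + 445.9 = 801.49.
Reliability = 801.49 / 972.46 = 0.8242.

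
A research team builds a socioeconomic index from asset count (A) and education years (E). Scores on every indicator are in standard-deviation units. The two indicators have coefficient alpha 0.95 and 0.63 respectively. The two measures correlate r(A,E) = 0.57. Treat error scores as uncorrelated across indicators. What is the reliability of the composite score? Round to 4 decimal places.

Var(A+E) = 2 + 2·[0.57] = 2 + 1.14 = 3.14.
Under uncorrelated errors the observed covariances equal the true-score covariances, so only the own-variance terms attenuate.
True-score variance = [0.95 + 0.63] + 1.14 = 1.58 + 1.14 = 2.72.
Reliability = 2.72 / 3.14 = 0.8662.

0.8662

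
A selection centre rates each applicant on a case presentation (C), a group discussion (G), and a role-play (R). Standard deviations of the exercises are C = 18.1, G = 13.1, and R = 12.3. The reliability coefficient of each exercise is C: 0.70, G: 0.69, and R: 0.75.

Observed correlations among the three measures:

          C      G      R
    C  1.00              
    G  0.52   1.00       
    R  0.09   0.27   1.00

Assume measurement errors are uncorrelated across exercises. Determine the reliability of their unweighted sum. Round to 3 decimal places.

0.815

Var(C+G+R) = 18.1² + 13.1² + 12.3² + 2·[18.1·13.1·0.52 + 18.1·12.3·0.09 + 13.1·12.3·0.27] = 650.51 + 373.678 = 1024.19.
With uncorrelated errors the cross-covariances are all true-score covariance, so they carry over unchanged; only the diagonal terms shrink to ρᵢσᵢ².
True-score variance = [18.1²·0.70 + 13.1²·0.69 + 12.3²·0.75] + 373.678 = 461.205 + 373.678 = 834.883.
Reliability = 834.883 / 1024.19 = 0.815.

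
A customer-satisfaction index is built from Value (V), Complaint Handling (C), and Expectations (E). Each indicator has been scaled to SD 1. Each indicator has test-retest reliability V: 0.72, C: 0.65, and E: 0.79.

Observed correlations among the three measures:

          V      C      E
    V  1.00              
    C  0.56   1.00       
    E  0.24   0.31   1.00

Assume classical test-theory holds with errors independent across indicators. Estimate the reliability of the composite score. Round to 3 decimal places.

Var(V+C+E) = 3 + 2·[0.56 + 0.24 + 0.31] = 3 + 2.22 = 5.22.
With uncorrelated errors the cross-covariances are all true-score covariance, so they carry over unchanged; only the diagonal terms shrink to ρᵢσᵢ².
True-score variance = [0.72 + 0.65 + 0.79] + 2.22 = 2.16 + 2.22 = 4.38.
Reliability = 4.38 / 5.22 = 0.839.

0.839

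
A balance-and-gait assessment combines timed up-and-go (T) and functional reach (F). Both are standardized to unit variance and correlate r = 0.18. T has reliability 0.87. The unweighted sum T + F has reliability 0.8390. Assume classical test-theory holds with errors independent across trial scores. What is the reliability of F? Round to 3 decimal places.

Var(T+F) = 2 + 2·0.18 = 2.360.
True-score variance = ρ_T + ρ_F + 2·0.18, so 0.8390 = (0.87 + ρ_F + 0.36) / 2.360.
ρ_F = 0.8390·2.360 − 0.87 − 0.36 = 0.750.

0.750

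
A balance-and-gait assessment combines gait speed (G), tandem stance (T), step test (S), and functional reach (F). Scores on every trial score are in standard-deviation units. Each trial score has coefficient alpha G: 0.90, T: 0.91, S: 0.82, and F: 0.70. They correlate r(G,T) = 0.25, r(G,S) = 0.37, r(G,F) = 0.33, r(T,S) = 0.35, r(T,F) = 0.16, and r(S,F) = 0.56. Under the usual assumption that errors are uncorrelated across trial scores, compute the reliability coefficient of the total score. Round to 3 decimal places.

Var(G+T+S+F) = 4 + 2·[0.25 + 0.37 + 0.33 + 0.35 + 0.16 + 0.56] = 4 + 4.04 = 8.04.
Under uncorrelated errors the observed covariances equal the true-score covariances, so only the own-variance terms attenuate.
True-score variance = [0.90 + 0.91 + 0.82 + 0.70] + 4.04 = 3.33 + 4.04 = 7.37.
Reliability = 7.37 / 8.04 = 0.917.

0.917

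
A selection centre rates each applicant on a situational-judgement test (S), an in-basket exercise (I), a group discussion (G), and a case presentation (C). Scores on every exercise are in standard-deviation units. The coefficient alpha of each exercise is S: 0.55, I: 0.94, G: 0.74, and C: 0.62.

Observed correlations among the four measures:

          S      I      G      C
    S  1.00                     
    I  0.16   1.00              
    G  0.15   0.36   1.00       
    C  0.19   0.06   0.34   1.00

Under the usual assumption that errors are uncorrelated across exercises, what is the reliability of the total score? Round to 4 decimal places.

Var(S+I+G+C) = 4 + 2·[0.16 + 0.15 + 0.19 + 0.36 + 0.06 + 0.34] = 4 + 2.52 = 6.52.
Because errors are independent across components, Cov(Tᵢ,Tⱼ) = Cov(Xᵢ,Xⱼ); the off-diagonal part of the true-score variance is the same as above.
True-score variance = [0.55 + 0.94 + 0.74 + 0.62] + 2.52 = 2.85 + 2.52 = 5.37.
Reliability = 5.37 / 6.52 = 0.8236.

0.8236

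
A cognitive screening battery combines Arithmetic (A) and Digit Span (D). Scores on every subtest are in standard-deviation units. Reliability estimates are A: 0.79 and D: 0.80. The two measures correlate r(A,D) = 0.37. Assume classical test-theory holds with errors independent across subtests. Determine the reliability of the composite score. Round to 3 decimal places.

0.850

Var(A+D) = 2 + 2·[0.37] = 2 + 0.74 = 2.74.
With uncorrelated errors the cross-covariances are all true-score covariance, so they carry over unchanged; only the diagonal terms shrink to ρᵢσᵢ².
True-score variance = [0.79 + 0.80] + 0.74 = 1.59 + 0.74 = 2.33.
Reliability = 2.33 / 2.74 = 0.850.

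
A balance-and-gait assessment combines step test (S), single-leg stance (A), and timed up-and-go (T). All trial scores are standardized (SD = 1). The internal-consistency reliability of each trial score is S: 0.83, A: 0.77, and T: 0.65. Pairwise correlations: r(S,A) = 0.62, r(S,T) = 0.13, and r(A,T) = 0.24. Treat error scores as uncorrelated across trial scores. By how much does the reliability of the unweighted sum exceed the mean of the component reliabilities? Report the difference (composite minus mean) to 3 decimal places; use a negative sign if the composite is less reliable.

Var(sum) = 3 + 1.98 = 4.98; true-score variance = 2.25 + 1.98 = 4.23; composite reliability = 0.8494.
Mean component reliability = 0.7500.
Difference = 0.8494 − 0.7500 = 0.099.

0.099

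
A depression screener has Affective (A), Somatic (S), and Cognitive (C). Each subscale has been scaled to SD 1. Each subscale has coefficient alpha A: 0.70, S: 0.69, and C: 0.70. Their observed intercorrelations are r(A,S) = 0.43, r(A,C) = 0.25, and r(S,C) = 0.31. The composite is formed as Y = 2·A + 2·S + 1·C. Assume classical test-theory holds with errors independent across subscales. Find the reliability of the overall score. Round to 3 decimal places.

0.813

Var(Y) = 2² + 2² + 1 + 2·[4·0.43 + 2·0.25 + 2·0.31] = 9 + 5.68 = 14.68.
With uncorrelated errors the cross-covariances are all true-score covariance, so they carry over unchanged; only the diagonal terms shrink to ρᵢσᵢ².
True-score variance = [2²·0.70 + 2²·0.69 + 0.70] + 5.68 = 6.26 + 5.68 = 11.94.
Reliability = 11.94 / 14.68 = 0.813.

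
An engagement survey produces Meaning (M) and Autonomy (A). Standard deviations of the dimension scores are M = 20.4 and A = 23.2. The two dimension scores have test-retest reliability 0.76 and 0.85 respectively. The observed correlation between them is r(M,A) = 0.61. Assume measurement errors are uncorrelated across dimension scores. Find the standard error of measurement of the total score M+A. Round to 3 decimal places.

13.439

Var(total) = 954.4 + 577.402 = 1531.8.
True-score variance = 773.786 + 577.402 = 1351.19, so reliability = 0.8821.
Error variance = 1531.8 − 1351.19 = 180.614; SEM = √180.614 = 13.439.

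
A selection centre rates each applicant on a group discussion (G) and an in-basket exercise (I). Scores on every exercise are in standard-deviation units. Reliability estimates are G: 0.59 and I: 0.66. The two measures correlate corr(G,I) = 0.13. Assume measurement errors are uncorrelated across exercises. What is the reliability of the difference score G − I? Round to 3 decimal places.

0.569

Var(G−I) = 1 + 1 − 2·0.13 = 2 − 0.26 = 1.74.
Under uncorrelated errors the observed covariances equal the true-score covariances, so only the own-variance terms attenuate.
True-score variance = [0.59 + 0.66] − 0.26 = 1.25 − 0.26 = 0.99.
Reliability = 0.99 / 1.74 = 0.569.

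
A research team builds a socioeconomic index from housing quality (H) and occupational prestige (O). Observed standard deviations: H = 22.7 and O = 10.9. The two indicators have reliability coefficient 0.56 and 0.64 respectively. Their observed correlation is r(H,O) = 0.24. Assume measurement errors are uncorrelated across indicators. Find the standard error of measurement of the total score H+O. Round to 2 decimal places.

Var(total) = 634.1 + 118.766 = 752.866.
True-score variance = 364.601 + 118.766 = 483.367, so reliability = 0.6420.
Error variance = 752.866 − 483.367 = 269.499; SEM = √269.499 = 16.42.

16.42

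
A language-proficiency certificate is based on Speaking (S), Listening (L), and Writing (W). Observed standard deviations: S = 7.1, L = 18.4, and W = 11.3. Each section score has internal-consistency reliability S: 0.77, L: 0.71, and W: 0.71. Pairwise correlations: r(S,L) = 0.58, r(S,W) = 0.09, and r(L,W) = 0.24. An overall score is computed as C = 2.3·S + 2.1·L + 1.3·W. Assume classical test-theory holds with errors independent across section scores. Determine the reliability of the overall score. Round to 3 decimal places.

0.816

Var(C) = 2.3²·7.1² + 2.1²·18.4² + 1.3²·11.3² + 2·[4.83·7.1·18.4·0.58 + 2.99·7.1·11.3·0.09 + 2.73·18.4·11.3·0.24] = 1975.51 + 1047.59 = 3023.1.
With uncorrelated errors the cross-covariances are all true-score covariance, so they carry over unchanged; only the diagonal terms shrink to ρᵢσᵢ².
True-score variance = [2.3²·7.1²·0.77 + 2.1²·18.4²·0.71 + 1.3²·11.3²·0.71] + 1047.59 = 1418.62 + 1047.59 = 2466.2.
Reliability = 2466.2 / 3023.1 = 0.816.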